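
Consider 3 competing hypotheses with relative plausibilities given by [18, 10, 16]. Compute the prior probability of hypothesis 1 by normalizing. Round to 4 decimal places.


Sum of weights = 18 + 10 + 16 = 44
Normalized prior for H1 = 18 / 44
= 0.4091

0.4091


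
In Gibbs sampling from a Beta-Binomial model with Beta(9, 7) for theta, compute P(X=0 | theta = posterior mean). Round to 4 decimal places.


Posterior mean = alpha/(alpha+beta) = 9/16 = 0.5625
P(X=0|theta=mean) = 1 - theta = 0.4375

0.4375


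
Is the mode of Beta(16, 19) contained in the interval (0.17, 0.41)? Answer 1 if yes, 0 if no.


Mode = (a-1)/(a+b-2) = 15/33 = 0.4545
Interval: (0.17, 0.41)
Contains mode? 0

0


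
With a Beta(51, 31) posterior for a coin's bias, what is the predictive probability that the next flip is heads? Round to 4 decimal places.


The predictive probability equals the posterior mean.
P(next = heads) = alpha / (alpha + beta)
= 51 / 82 = 0.622

0.622


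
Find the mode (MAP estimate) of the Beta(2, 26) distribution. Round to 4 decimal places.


For Beta(a,b) with a,b > 1:
Mode = (a-1)/(a+b-2) = (2-1)/(28-2)
= 1/26 = 0.0385

0.0385


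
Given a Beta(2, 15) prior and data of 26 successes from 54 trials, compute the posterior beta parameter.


Number of failures = 54 - 26 = 28
Posterior beta = 15 + 28 = 43

43


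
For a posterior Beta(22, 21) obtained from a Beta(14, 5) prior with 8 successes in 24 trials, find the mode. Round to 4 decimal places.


Mode = (alpha - 1) / (alpha + beta - 2)
= 21 / 41
= 0.5122

0.5122


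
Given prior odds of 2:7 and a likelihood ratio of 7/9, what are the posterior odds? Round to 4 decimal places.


Posterior odds = prior odds * LR
Prior odds = 2/7 = 0.2857
LR = 7/9 = 0.7778
Posterior odds = 0.2857 * 0.7778 = 0.2222

0.2222


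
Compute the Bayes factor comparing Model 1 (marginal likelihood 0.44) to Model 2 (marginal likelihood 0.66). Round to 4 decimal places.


BF12 = marginal likelihood of M1 / marginal likelihood of M2
= 0.44/0.66
= 0.6667

0.6667


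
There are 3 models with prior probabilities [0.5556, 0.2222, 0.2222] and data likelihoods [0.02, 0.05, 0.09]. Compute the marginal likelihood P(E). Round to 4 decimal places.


P(E) = sum over models of P(M_i) * P(E|M_i)
= 0.5556*0.02 + 0.2222*0.05 + 0.2222*0.09
= 0.0422

0.0422


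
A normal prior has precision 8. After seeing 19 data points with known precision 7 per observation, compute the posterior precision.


In the conjugate normal model, precisions add:
tau_posterior = tau_prior + n * tau_data
= 8 + 19*7 = 141

141


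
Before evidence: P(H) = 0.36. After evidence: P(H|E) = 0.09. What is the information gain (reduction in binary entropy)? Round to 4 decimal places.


Prior entropy = 0.9427
Posterior entropy = 0.4365
Information gain = 0.9427 - 0.4365 = 0.5062

0.5062


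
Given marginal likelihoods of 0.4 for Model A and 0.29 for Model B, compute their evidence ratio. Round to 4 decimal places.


Ratio = ML(A) / ML(B) = 0.4/0.29
= 1.3793

1.3793


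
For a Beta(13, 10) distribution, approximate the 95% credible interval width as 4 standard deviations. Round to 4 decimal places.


Variance of Beta(a,b) = ab / ((a+b)^2 * (a+b+1))
= 13*10 / ((23)^2 * 24)
= 0.0102
SD = sqrt(0.0102) = 0.1012
Width = 4 * SD = 0.4048

0.4048


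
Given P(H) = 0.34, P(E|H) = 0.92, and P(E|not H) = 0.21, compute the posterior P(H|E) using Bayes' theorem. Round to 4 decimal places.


By Bayes' theorem: P(H|E) = P(E|H)*P(H) / P(E)
P(E) = P(E|H)*P(H) + P(E|not H)*P(not H)
P(E) = 0.92*0.34 + 0.21*0.66 = 0.4514
P(H|E) = 0.92*0.34 / 0.4514 = 0.693

0.693


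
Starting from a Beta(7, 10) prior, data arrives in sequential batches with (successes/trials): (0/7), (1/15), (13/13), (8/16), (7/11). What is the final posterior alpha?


In sequential Bayesian updating, we sum all successes.
Total successes = 29
Final alpha = 7 + 29 = 36

36


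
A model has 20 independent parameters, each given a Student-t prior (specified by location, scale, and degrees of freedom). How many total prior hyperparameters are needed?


Each Student-t prior needs 3 hyperparameters (location, scale, and degrees of freedom).
Total = 3 * 20 = 60

60


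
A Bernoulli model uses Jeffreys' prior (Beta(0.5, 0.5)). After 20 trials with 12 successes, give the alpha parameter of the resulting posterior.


Posterior = Beta(prior_alpha + successes, prior_beta + failures)
= Beta(0.5 + 12, 0.5 + 8)
Posterior alpha = 0.5 + k = 0.5 + 12 = 12.5

12.5


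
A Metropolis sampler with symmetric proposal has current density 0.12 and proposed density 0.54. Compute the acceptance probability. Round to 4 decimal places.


For symmetric proposals, acceptance = min(1, pi(x*)/pi(x))
= min(1, 0.54/0.12)
= min(1, 4.5) = 1.0

1.0


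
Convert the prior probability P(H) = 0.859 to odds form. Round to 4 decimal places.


P(not H) = 1 - 0.859 = 0.141
Odds = 0.859 / 0.141 = 6.0922

6.0922


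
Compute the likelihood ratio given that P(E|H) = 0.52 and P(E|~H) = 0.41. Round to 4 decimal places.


LR = P(E|H) / P(E|~H)
= 0.52 / 0.41 = 1.2683

1.2683


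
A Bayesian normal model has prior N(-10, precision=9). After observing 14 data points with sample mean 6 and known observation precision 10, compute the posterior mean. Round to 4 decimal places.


Posterior mean = (prior_precision * prior_mean + n * data_precision * data_mean) / (prior_precision + n * data_precision)
Numerator = 9*-10 + 14*10*6 = 750
Denominator = 9 + 14*10 = 149
Posterior mean = 5.0336

5.0336


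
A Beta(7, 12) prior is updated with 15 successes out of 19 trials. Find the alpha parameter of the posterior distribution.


In the Beta-Binomial conjugate update:
alpha_post = alpha_prior + successes
= 7 + 15
= 22

22


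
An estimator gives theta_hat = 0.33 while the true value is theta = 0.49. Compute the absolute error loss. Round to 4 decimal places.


The absolute error loss is |theta_hat - theta|
= |0.33 - 0.49|
= 0.16

0.16


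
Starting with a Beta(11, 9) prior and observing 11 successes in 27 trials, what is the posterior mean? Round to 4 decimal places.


Posterior parameters: alpha = 11 + 11 = 22
beta = 9 + 16 = 25
Posterior mean = alpha / (alpha + beta) = 22 / 47
= 0.4681

0.4681


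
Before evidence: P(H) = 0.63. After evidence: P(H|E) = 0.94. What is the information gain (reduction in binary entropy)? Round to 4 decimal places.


Prior entropy = 0.9507
Posterior entropy = 0.3274
Information gain = 0.9507 - 0.3274 = 0.6232

0.6232


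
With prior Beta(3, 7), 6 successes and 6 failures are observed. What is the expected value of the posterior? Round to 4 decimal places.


Posterior = Beta(9, 13)
E[theta] = alpha/(alpha+beta)
= 9/22 = 0.4091

0.4091


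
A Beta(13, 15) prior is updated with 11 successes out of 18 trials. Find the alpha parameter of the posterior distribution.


In the Beta-Binomial conjugate update:
alpha_post = alpha_prior + successes
= 13 + 11
= 24

24


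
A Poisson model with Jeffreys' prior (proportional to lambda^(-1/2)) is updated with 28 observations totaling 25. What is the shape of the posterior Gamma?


Posterior = Gamma(0.5 + S, n)
= Gamma(0.5 + 25, 28)
Posterior shape = 0.5 + S = 0.5 + 25 = 25.5

25.5


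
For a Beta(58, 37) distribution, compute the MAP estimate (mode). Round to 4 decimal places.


MAP = mode = (a-1)/(a+b-2)
= (58-1)/(58+37-2)
= 57/93 = 0.6129

0.6129


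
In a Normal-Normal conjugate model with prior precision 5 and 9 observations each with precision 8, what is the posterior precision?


Posterior precision = prior precision + n * observation precision
= 5 + 9 * 8
= 5 + 72 = 77

77


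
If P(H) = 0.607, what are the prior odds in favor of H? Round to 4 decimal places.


Prior odds = P(H) / (1 - P(H))
= 0.607 / 0.393
= 1.5445

1.5445


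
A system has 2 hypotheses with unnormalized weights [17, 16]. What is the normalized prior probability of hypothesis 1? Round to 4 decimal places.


The normalized prior is the weight divided by the total.
Total weight = 33
P(H1) = 17 / 33 = 0.5152

0.5152


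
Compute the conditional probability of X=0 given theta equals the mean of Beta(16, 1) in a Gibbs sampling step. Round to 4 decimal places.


Mean of Beta(16, 1) = 0.9412
P(X=0 | theta=0.9412) = 0.0588

0.0588


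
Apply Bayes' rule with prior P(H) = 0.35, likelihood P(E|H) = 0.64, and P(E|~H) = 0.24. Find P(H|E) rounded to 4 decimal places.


Step 1: Compute marginal P(E) = P(E|H)P(H) + P(E|~H)P(~H)
= 0.64*0.35 + 0.24*0.65 = 0.38
Step 2: P(H|E) = P(E|H)P(H)/P(E) = 0.224/0.38
= 0.5895

0.5895


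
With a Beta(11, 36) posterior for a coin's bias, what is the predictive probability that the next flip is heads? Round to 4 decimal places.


The predictive probability equals the posterior mean.
P(next = heads) = alpha / (alpha + beta)
= 11 / 47 = 0.234

0.234


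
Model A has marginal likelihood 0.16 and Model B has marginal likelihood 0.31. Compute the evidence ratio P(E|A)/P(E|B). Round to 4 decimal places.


Evidence ratio = P(E|A) / P(E|B)
= 0.16 / 0.31
= 0.5161

0.5161


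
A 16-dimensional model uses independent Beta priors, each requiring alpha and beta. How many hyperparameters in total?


Per parameter: 2 (alpha and beta).
Total = 16 * 2 = 32

32


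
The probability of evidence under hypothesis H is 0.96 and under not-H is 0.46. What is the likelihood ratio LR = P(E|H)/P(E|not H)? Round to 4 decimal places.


LR = 0.96 / 0.46
= 2.087

2.087


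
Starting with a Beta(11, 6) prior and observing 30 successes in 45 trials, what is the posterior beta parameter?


Posterior beta = prior beta + failures
Failures = 45 - 30 = 15
beta_post = 6 + 15 = 21

21


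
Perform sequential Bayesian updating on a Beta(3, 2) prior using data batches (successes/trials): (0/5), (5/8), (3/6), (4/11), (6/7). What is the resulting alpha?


Accumulate successes: 18
Posterior alpha = prior alpha + sum of successes
= 3 + 18 = 21

21


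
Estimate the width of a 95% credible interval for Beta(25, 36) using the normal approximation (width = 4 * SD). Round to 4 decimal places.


For Beta(a,b): Var = ab/((a+b)^2(a+b+1))
Var = 0.0039, SD = 0.0625
Approximate 95% CI width = 4 * 0.0625 = 0.2498

0.2498


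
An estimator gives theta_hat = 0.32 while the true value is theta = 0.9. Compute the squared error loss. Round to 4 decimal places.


The squared error loss is (theta_hat - theta)^2
= (0.32 - 0.9)^2
= (-0.58)^2 = 0.3364

0.3364


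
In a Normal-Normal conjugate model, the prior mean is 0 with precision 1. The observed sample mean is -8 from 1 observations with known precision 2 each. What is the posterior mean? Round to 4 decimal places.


Posterior precision = tau0 + n*tau = 1 + 1*2 = 3
Posterior mean = (tau0*mu0 + n*tau*xbar) / posterior_precision
= (1*0 + 1*2*-8) / 3
= -16 / 3 = -5.3333

-5.3333


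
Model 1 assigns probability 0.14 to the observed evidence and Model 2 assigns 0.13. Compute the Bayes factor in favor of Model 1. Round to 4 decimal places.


BF = P(data|M1) / P(data|M2)
= 0.14 / 0.13 = 1.0769

1.0769


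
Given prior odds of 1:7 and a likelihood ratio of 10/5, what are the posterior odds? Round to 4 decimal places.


Posterior odds = prior odds * LR
Prior odds = 1/7 = 0.1429
LR = 10/5 = 2.0
Posterior odds = 0.1429 * 2.0 = 0.2857

0.2857


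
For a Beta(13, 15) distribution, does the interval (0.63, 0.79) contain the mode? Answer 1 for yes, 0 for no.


Mode of Beta(a,b) = (a-1)/(a+b-2)
= (13-1)/(13+15-2) = 0.4615
Check: 0.63 <= 0.4615 <= 0.79?
Result: 0

0


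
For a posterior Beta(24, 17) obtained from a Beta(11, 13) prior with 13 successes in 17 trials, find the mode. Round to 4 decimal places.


Mode = (alpha - 1) / (alpha + beta - 2)
= 23 / 39
= 0.5897

0.5897


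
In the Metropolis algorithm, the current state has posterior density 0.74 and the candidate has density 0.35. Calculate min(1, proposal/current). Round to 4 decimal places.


Ratio = 0.35/0.74 = 0.473
Acceptance probability = min(1, 0.473)
= 0.473

0.473


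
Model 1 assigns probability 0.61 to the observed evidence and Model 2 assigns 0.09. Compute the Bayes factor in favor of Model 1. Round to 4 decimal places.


BF = P(data|M1) / P(data|M2)
= 0.61 / 0.09 = 6.7778

6.7778


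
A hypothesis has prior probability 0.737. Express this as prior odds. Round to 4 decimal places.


Odds = P(H) / P(not H) = 0.737 / 0.263
= 2.8023

2.8023


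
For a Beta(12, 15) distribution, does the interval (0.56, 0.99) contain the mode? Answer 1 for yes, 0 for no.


Mode of Beta(a,b) = (a-1)/(a+b-2)
= (12-1)/(12+15-2) = 0.44
Check: 0.56 <= 0.44 <= 0.99?
Result: 0

0


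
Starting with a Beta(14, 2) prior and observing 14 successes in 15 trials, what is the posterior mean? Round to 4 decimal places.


Posterior parameters: alpha = 14 + 14 = 28
beta = 2 + 1 = 3
Posterior mean = alpha / (alpha + beta) = 28 / 31
= 0.9032

0.9032


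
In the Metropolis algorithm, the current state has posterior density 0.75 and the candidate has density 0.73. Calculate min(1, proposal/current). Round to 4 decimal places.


Ratio = 0.73/0.75 = 0.9733
Acceptance probability = min(1, 0.9733)
= 0.9733

0.9733


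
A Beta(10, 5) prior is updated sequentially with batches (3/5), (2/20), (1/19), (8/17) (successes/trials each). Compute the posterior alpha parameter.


Sequential conjugate updating is equivalent to a single batch update.
Total successes across all batches = 14
alpha_posterior = alpha_prior + total_successes = 10 + 14
= 24

24


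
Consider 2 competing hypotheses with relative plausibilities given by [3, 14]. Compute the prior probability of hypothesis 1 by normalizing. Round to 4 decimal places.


Sum of weights = 3 + 14 = 17
Normalized prior for H1 = 3 / 17
= 0.1765

0.1765


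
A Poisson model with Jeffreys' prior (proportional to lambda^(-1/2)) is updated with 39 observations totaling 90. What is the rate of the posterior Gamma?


Posterior = Gamma(0.5 + S, n)
= Gamma(0.5 + 90, 39)
Posterior rate = 0 + n = 39

39.0


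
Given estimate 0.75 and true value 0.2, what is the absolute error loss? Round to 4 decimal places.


Absolute error = |estimate - true|
= |0.55| = 0.55

0.55


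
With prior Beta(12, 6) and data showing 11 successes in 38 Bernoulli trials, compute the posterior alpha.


Conjugate update: alpha_posterior = alpha_prior + k
= 12 + 11 = 23

23


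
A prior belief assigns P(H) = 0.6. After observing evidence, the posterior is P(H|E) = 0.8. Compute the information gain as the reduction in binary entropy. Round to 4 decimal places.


H(prior) = -0.6*log2(0.6) - 0.4*log2(0.4)
= 0.971
H(post) = -0.8*log2(0.8) - 0.2*log2(0.2)
= 0.7219
IG = 0.971 - 0.7219 = 0.249

0.249


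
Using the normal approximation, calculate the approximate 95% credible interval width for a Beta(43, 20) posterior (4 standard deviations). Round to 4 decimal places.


Var(Beta) = 43*20/(63^2 * 64) = 0.0034
SD = 0.0582
Width ~ 4*SD = 0.2327

0.2327


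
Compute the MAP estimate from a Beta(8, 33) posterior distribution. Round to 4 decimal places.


MAP = mode of Beta distribution
= (alpha - 1)/(alpha + beta - 2)
= (8-1)/(8+33-2)
= 7/39 = 0.1795

0.1795


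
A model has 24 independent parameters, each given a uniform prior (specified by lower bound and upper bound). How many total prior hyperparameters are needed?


Each uniform prior needs 2 hyperparameters (lower bound and upper bound).
Total = 2 * 24 = 48

48


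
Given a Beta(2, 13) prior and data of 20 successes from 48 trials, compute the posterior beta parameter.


Number of failures = 48 - 20 = 28
Posterior beta = 13 + 28 = 41

41


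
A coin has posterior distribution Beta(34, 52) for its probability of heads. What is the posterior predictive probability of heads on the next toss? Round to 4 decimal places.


Posterior predictive = E[theta] = alpha/(alpha+beta)
= 34/86
= 0.3953

0.3953


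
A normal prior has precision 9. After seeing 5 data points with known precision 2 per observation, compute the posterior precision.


In the conjugate normal model, precisions add:
tau_posterior = tau_prior + n * tau_data
= 9 + 5*2 = 19

19


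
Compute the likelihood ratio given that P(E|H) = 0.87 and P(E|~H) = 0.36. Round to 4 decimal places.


LR = P(E|H) / P(E|~H)
= 0.87 / 0.36 = 2.4167

2.4167


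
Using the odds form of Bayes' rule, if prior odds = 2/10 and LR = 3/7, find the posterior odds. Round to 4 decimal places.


Bayes' rule in odds form: posterior odds = prior odds * LR
= (2 * 3) / (10 * 7)
= 6/70 = 0.0857

0.0857


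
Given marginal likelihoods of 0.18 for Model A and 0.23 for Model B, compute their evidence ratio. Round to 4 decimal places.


Ratio = ML(A) / ML(B) = 0.18/0.23
= 0.7826

0.7826


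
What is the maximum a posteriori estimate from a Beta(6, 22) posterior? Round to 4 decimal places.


The MAP estimate equals the mode of the distribution.
Mode of Beta(a,b) = (a-1)/(a+b-2)
= 5/26
= 0.1923

0.1923


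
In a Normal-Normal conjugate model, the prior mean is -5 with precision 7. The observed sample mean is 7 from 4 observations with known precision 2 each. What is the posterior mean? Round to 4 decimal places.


Posterior precision = tau0 + n*tau = 7 + 4*2 = 15
Posterior mean = (tau0*mu0 + n*tau*xbar) / posterior_precision
= (7*-5 + 4*2*7) / 15
= 21 / 15 = 1.4

1.4


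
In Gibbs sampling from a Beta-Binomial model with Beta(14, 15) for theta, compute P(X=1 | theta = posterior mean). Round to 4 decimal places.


Posterior mean = alpha/(alpha+beta) = 14/29 = 0.4828
P(X=1|theta=mean) = theta = 0.4828

0.4828


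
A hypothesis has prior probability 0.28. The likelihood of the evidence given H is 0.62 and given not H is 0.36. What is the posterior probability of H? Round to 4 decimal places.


Using Bayes' theorem:
P(E) = 0.28 * 0.62 + 0.72 * 0.36
P(E) = 0.4328
P(H|E) = (0.28 * 0.62) / 0.4328 = 0.4011

0.4011


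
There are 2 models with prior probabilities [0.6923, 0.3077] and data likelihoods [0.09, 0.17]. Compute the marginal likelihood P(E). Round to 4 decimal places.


P(E) = sum over models of P(M_i) * P(E|M_i)
= 0.6923*0.09 + 0.3077*0.17
= 0.1146

0.1146


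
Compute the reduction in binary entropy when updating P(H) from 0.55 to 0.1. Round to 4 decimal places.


H_before = -p*log2(p) - (1-p)*log2(1-p) for p=0.55: 0.9928
H_after for p=0.1: 0.469
Reduction = 0.9928 - 0.469 = 0.5238

0.5238


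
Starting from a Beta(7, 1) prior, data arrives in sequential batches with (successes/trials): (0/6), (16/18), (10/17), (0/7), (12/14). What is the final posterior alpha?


In sequential Bayesian updating, we sum all successes.
Total successes = 38
Final alpha = 7 + 38 = 45

45


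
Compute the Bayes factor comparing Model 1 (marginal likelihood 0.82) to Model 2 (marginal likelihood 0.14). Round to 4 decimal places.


BF12 = marginal likelihood of M1 / marginal likelihood of M2
= 0.82/0.14
= 5.8571

5.8571


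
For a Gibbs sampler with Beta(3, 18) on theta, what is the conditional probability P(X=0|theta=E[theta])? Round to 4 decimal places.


E[theta] = 3/(3+18) = 0.1429
P(X=0|theta) = 1 - theta = 0.8571

0.8571


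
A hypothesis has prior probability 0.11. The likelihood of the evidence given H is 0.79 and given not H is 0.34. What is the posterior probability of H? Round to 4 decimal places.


Using Bayes' theorem:
P(E) = 0.11 * 0.79 + 0.89 * 0.34
P(E) = 0.3895
P(H|E) = (0.11 * 0.79) / 0.3895 = 0.2231

0.2231


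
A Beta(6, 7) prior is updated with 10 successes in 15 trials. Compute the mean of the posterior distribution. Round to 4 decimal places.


After update: Beta(16, 12)
Mean = 16 / (16 + 12) = 16 / 28
= 0.5714

0.5714


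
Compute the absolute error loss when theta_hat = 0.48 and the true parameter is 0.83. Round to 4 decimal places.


L = |theta_hat - theta_true|
= |0.48 - 0.83| = 0.35

0.35


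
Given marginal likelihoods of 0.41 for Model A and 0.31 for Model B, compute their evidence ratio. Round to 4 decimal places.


Ratio = ML(A) / ML(B) = 0.41/0.31
= 1.3226

1.3226


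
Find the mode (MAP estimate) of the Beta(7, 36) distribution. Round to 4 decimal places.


For Beta(a,b) with a,b > 1:
Mode = (a-1)/(a+b-2) = (7-1)/(43-2)
= 6/41 = 0.1463

0.1463


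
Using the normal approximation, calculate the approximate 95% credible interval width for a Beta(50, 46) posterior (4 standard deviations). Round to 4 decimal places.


Var(Beta) = 50*46/(96^2 * 97) = 0.0026
SD = 0.0507
Width ~ 4*SD = 0.2029

0.2029


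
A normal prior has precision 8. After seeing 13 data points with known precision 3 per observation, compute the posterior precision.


In the conjugate normal model, precisions add:
tau_posterior = tau_prior + n * tau_data
= 8 + 13*3 = 47

47


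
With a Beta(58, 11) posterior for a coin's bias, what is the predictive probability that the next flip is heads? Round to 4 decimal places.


The predictive probability equals the posterior mean.
P(next = heads) = alpha / (alpha + beta)
= 58 / 69 = 0.8406

0.8406


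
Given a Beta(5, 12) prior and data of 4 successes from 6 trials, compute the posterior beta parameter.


Number of failures = 6 - 4 = 2
Posterior beta = 12 + 2 = 14

14


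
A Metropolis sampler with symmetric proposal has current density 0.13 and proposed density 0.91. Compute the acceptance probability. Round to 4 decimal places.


For symmetric proposals, acceptance = min(1, pi(x*)/pi(x))
= min(1, 0.91/0.13)
= min(1, 7.0) = 1.0

1.0


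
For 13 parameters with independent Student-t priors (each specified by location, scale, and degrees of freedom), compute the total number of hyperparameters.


A Student-t prior has 3 hyperparameters per parameter.
Total = 13 * 3 = 39

39


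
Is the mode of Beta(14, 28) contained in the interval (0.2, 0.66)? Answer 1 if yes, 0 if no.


Mode = (a-1)/(a+b-2) = 13/40 = 0.325
Interval: (0.2, 0.66)
Contains mode? 1

1


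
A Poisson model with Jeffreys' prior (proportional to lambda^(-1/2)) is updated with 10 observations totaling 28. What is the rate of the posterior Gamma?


Posterior = Gamma(0.5 + S, n)
= Gamma(0.5 + 28, 10)
Posterior rate = 0 + n = 10

10.0


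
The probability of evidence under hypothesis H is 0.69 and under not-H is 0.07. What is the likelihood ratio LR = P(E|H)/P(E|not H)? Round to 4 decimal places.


LR = 0.69 / 0.07
= 9.8571

9.8571


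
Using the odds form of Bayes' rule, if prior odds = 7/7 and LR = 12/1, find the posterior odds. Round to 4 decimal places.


Bayes' rule in odds form: posterior odds = prior odds * LR
= (7 * 12) / (7 * 1)
= 84/7 = 12.0

12.0


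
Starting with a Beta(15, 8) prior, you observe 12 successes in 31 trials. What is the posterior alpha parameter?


For a Beta-Binomial conjugate model:
Posterior alpha = prior alpha + number of successes
= 15 + 12 = 27

27


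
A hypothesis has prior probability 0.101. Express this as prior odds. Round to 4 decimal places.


Odds = P(H) / P(not H) = 0.101 / 0.899
= 0.1123

0.1123


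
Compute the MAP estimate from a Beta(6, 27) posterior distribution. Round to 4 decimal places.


MAP = mode of Beta distribution
= (alpha - 1)/(alpha + beta - 2)
= (6-1)/(6+27-2)
= 5/31 = 0.1613

0.1613


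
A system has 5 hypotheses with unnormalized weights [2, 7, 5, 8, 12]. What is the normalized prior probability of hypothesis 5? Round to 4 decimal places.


The normalized prior is the weight divided by the total.
Total weight = 34
P(H5) = 12 / 34 = 0.3529

0.3529


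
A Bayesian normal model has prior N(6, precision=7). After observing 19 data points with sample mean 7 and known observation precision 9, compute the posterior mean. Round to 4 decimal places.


Posterior mean = (prior_precision * prior_mean + n * data_precision * data_mean) / (prior_precision + n * data_precision)
Numerator = 7*6 + 19*9*7 = 1239
Denominator = 7 + 19*9 = 178
Posterior mean = 6.9607

6.9607


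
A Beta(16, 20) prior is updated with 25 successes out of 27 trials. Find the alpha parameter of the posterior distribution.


In the Beta-Binomial conjugate update:
alpha_post = alpha_prior + successes
= 16 + 25
= 41

41


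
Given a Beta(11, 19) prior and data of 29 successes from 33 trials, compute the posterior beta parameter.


Number of failures = 33 - 29 = 4
Posterior beta = 19 + 4 = 23

23


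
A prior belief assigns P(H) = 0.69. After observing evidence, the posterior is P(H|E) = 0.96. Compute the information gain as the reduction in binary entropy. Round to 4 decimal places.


H(prior) = -0.69*log2(0.69) - 0.31*log2(0.31)
= 0.8932
H(post) = -0.96*log2(0.96) - 0.04*log2(0.04)
= 0.2423
IG = 0.8932 - 0.2423 = 0.6509

0.6509


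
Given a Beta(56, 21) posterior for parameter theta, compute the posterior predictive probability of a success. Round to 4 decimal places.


For a Beta-Bernoulli model, the predictive probability is the mean:
P(success) = 56/(56+21) = 56/77 = 0.7273

0.7273


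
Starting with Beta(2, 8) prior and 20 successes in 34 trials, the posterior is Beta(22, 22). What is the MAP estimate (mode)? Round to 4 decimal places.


The mode of Beta(a, b) when a > 1 and b > 1 is (a-1)/(a+b-2)
= (22 - 1) / (22 + 22 - 2)
= 21 / 42
= 0.5

0.5


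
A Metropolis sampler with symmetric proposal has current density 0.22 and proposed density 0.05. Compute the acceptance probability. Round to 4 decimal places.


For symmetric proposals, acceptance = min(1, pi(x*)/pi(x))
= min(1, 0.05/0.22)
= min(1, 0.2273) = 0.2273

0.2273


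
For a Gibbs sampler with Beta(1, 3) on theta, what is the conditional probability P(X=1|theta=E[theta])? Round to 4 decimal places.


E[theta] = 1/(1+3) = 0.25
P(X=1|theta) = theta = 0.25

0.25


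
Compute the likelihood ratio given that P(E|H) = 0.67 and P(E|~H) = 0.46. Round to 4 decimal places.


LR = P(E|H) / P(E|~H)
= 0.67 / 0.46 = 1.4565

1.4565


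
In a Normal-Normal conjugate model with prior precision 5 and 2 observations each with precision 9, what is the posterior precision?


Posterior precision = prior precision + n * observation precision
= 5 + 2 * 9
= 5 + 18 = 23

23


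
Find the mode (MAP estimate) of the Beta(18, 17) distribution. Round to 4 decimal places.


For Beta(a,b) with a,b > 1:
Mode = (a-1)/(a+b-2) = (18-1)/(35-2)
= 17/33 = 0.5152

0.5152


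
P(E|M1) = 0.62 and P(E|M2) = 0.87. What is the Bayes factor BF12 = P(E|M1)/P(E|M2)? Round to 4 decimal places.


Bayes factor BF12 = P(E|M1) / P(E|M2)
= 0.62 / 0.87
= 0.7126

0.7126


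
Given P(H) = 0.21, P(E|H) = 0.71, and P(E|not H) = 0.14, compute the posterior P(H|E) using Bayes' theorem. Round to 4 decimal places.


By Bayes' theorem: P(H|E) = P(E|H)*P(H) / P(E)
P(E) = P(E|H)*P(H) + P(E|not H)*P(not H)
P(E) = 0.71*0.21 + 0.14*0.79 = 0.2597
P(H|E) = 0.71*0.21 / 0.2597 = 0.5741

0.5741


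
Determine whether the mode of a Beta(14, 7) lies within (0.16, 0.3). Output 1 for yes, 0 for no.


First find the mode: (a-1)/(a+b-2) = 0.6842
Is 0.6842 in (0.16, 0.3)? 0

0


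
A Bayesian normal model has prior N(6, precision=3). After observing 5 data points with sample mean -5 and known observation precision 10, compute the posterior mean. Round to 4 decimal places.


Posterior mean = (prior_precision * prior_mean + n * data_precision * data_mean) / (prior_precision + n * data_precision)
Numerator = 3*6 + 5*10*-5 = -232
Denominator = 3 + 5*10 = 53
Posterior mean = -4.3774

-4.3774


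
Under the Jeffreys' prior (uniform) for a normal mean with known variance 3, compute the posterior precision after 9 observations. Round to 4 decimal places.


Prior precision = 0 (flat prior).
Post. prec. = 0 + n/var = 9/3 = 3.0

3.0


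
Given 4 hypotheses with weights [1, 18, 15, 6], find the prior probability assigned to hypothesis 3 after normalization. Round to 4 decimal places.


To normalize, divide each weight by the sum of all weights.
Sum = 40
Prior(H3) = 15/40 = 0.375

0.375


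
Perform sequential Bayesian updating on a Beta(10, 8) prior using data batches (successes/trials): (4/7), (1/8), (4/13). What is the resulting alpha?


Accumulate successes: 9
Posterior alpha = prior alpha + sum of successes
= 10 + 9 = 19

19


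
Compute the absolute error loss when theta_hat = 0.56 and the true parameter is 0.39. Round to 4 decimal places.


L = |theta_hat - theta_true|
= |0.56 - 0.39| = 0.17

0.17


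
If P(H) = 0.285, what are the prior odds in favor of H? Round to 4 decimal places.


Prior odds = P(H) / (1 - P(H))
= 0.285 / 0.715
= 0.3986

0.3986


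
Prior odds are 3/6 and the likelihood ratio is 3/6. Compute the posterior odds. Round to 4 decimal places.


Posterior odds = prior odds * likelihood ratio
= (3/6) * (3/6)
= 9 / 36
= 0.25

0.25


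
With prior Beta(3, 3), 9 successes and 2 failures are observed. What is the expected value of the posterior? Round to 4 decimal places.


Posterior = Beta(12, 5)
E[theta] = alpha/(alpha+beta)
= 12/17 = 0.7059

0.7059


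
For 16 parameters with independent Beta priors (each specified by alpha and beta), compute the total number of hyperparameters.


A Beta prior has 2 hyperparameters per parameter.
Total = 16 * 2 = 32

32


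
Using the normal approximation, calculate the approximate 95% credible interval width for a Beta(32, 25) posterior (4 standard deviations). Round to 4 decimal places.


Var(Beta) = 32*25/(57^2 * 58) = 0.0042
SD = 0.0652
Width ~ 4*SD = 0.2606

0.2606


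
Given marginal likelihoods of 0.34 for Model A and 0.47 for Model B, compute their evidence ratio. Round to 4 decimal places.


Ratio = ML(A) / ML(B) = 0.34/0.47
= 0.7234

0.7234


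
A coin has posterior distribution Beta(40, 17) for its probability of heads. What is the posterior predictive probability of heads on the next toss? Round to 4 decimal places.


Posterior predictive = E[theta] = alpha/(alpha+beta)
= 40/57
= 0.7018

0.7018


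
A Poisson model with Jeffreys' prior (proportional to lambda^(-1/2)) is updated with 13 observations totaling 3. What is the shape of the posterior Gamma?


Posterior = Gamma(0.5 + S, n)
= Gamma(0.5 + 3, 13)
Posterior shape = 0.5 + S = 0.5 + 3 = 3.5

3.5


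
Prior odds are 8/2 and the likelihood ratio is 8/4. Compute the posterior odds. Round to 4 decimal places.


Posterior odds = prior odds * likelihood ratio
= (8/2) * (8/4)
= 64 / 8
= 8.0

8.0


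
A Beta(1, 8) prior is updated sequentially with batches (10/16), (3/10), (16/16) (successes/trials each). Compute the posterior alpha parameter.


Sequential conjugate updating is equivalent to a single batch update.
Total successes across all batches = 29
alpha_posterior = alpha_prior + total_successes = 1 + 29
= 30

30


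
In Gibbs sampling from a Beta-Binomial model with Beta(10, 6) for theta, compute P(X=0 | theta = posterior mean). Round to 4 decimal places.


Posterior mean = alpha/(alpha+beta) = 10/16 = 0.625
P(X=0|theta=mean) = 1 - theta = 0.375

0.375


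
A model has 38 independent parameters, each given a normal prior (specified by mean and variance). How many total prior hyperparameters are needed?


Each normal prior needs 2 hyperparameters (mean and variance).
Total = 2 * 38 = 76

76


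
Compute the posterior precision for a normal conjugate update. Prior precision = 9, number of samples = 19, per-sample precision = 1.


tau_post = tau_0 + n * tau
= 9 + 19 * 1 = 28

28


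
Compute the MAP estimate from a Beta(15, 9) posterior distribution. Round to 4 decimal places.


MAP = mode of Beta distribution
= (alpha - 1)/(alpha + beta - 2)
= (15-1)/(15+9-2)
= 14/22 = 0.6364

0.6364


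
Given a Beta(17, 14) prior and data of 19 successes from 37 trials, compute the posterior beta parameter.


Number of failures = 37 - 19 = 18
Posterior beta = 14 + 18 = 32

32


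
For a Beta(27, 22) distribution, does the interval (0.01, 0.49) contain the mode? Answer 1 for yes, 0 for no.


Mode of Beta(a,b) = (a-1)/(a+b-2)
= (27-1)/(27+22-2) = 0.5532
Check: 0.01 <= 0.5532 <= 0.49?
Result: 0

0


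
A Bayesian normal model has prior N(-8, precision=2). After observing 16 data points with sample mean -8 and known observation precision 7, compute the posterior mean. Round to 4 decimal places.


Posterior mean = (prior_precision * prior_mean + n * data_precision * data_mean) / (prior_precision + n * data_precision)
Numerator = 2*-8 + 16*7*-8 = -912
Denominator = 2 + 16*7 = 114
Posterior mean = -8.0

-8.0


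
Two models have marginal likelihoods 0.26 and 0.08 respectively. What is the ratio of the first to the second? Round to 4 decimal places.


Evidence ratio = 0.26 / 0.08
= 3.25

3.25


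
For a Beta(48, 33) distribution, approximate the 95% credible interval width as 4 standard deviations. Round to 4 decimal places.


Variance of Beta(a,b) = ab / ((a+b)^2 * (a+b+1))
= 48*33 / ((81)^2 * 82)
= 0.0029
SD = sqrt(0.0029) = 0.0543
Width = 4 * SD = 0.217

0.217


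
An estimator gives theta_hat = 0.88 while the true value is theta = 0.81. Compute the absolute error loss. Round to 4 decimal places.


The absolute error loss is |theta_hat - theta|
= |0.88 - 0.81|
= 0.07

0.07


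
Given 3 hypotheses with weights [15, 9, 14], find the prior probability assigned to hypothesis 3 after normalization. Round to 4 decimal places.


To normalize, divide each weight by the sum of all weights.
Sum = 38
Prior(H3) = 14/38 = 0.3684

0.3684


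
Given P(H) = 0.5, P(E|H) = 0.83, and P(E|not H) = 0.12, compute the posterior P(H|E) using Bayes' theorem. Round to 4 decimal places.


By Bayes' theorem: P(H|E) = P(E|H)*P(H) / P(E)
P(E) = P(E|H)*P(H) + P(E|not H)*P(not H)
P(E) = 0.83*0.5 + 0.12*0.5 = 0.475
P(H|E) = 0.83*0.5 / 0.475 = 0.8737

0.8737


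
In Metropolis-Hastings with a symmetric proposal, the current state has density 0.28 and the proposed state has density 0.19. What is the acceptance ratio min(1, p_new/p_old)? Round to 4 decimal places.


Ratio = p_new / p_old = 0.19 / 0.28 = 0.6786
Acceptance = min(1, 0.6786) = 0.6786

0.6786


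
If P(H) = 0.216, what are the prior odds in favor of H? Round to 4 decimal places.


Prior odds = P(H) / (1 - P(H))
= 0.216 / 0.784
= 0.2755

0.2755


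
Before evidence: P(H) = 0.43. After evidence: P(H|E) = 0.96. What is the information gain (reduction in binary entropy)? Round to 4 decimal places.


Prior entropy = 0.9858
Posterior entropy = 0.2423
Information gain = 0.9858 - 0.2423 = 0.7435

0.7435


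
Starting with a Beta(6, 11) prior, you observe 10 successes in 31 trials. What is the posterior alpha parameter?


For a Beta-Binomial conjugate model:
Posterior alpha = prior alpha + number of successes
= 6 + 10 = 16

16


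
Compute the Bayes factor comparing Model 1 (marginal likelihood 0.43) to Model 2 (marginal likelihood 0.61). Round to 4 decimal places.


BF12 = marginal likelihood of M1 / marginal likelihood of M2
= 0.43/0.61
= 0.7049

0.7049


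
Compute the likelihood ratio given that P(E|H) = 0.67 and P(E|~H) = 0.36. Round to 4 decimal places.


LR = P(E|H) / P(E|~H)
= 0.67 / 0.36 = 1.8611

1.8611


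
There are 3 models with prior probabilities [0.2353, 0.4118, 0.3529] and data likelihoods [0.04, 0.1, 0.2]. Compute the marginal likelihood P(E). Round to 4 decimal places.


P(E) = sum over models of P(M_i) * P(E|M_i)
= 0.2353*0.04 + 0.4118*0.1 + 0.3529*0.2
= 0.1212

0.1212


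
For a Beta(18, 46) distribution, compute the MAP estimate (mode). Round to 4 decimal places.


MAP = mode = (a-1)/(a+b-2)
= (18-1)/(18+46-2)
= 17/62 = 0.2742

0.2742


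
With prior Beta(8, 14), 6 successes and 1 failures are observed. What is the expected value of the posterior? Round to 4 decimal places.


Posterior = Beta(14, 15)
E[theta] = alpha/(alpha+beta)
= 14/29 = 0.4828

0.4828


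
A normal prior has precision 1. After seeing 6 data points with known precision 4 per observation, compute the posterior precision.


In the conjugate normal model, precisions add:
tau_posterior = tau_prior + n * tau_data
= 1 + 6*4 = 25

25


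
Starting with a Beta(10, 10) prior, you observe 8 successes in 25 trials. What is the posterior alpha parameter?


For a Beta-Binomial conjugate model:
Posterior alpha = prior alpha + number of successes
= 10 + 8 = 18

18


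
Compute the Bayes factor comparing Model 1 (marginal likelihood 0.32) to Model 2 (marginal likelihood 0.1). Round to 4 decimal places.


BF12 = marginal likelihood of M1 / marginal likelihood of M2
= 0.32/0.1
= 3.2

3.2


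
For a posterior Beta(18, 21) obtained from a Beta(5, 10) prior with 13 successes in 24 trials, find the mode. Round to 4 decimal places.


Mode = (alpha - 1) / (alpha + beta - 2)
= 17 / 37
= 0.4595

0.4595


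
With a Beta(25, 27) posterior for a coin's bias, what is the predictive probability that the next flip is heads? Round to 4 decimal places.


The predictive probability equals the posterior mean.
P(next = heads) = alpha / (alpha + beta)
= 25 / 52 = 0.4808

0.4808


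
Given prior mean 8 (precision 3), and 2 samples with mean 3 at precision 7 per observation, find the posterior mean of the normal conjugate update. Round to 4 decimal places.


The posterior mean is a precision-weighted average of prior and data.
Post. prec. = 3 + 14 = 17
Post. mean = (24 + 42)/17 = 66/17 = 3.8824

3.8824


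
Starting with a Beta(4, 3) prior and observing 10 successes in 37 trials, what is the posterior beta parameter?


Posterior beta = prior beta + failures
Failures = 37 - 10 = 27
beta_post = 3 + 27 = 30

30


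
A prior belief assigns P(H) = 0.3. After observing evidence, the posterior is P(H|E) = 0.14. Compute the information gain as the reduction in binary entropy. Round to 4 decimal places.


H(prior) = -0.3*log2(0.3) - 0.7*log2(0.7)
= 0.8813
H(post) = -0.14*log2(0.14) - 0.86*log2(0.86)
= 0.5842
IG = 0.8813 - 0.5842 = 0.2971

0.2971


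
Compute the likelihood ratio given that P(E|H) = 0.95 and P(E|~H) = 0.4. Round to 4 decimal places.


LR = P(E|H) / P(E|~H)
= 0.95 / 0.4 = 2.375

2.375


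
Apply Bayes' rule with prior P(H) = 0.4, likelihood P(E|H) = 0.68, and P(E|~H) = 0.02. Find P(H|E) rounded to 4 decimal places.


Step 1: Compute marginal P(E) = P(E|H)P(H) + P(E|~H)P(~H)
= 0.68*0.4 + 0.02*0.6 = 0.284
Step 2: P(H|E) = P(E|H)P(H)/P(E) = 0.272/0.284
= 0.9577

0.9577


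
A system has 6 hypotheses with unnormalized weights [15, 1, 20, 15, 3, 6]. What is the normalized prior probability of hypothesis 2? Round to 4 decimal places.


The normalized prior is the weight divided by the total.
Total weight = 60
P(H2) = 1 / 60 = 0.0167

0.0167


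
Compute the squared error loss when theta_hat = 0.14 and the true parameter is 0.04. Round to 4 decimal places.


L = (theta_hat - theta_true)^2
= (0.14 - 0.04)^2
= 0.1^2 = 0.01

0.01


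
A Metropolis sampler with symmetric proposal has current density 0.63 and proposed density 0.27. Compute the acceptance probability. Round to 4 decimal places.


For symmetric proposals, acceptance = min(1, pi(x*)/pi(x))
= min(1, 0.27/0.63)
= min(1, 0.4286) = 0.4286

0.4286


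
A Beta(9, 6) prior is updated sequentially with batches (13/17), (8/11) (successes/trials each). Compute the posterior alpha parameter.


Sequential conjugate updating is equivalent to a single batch update.
Total successes across all batches = 21
alpha_posterior = alpha_prior + total_successes = 9 + 21
= 30

30


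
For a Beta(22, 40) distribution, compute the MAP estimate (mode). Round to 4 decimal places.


MAP = mode = (a-1)/(a+b-2)
= (22-1)/(22+40-2)
= 21/60 = 0.35

0.35


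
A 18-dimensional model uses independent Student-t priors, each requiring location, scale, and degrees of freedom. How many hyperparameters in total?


Per parameter: 3 (location, scale, and degrees of freedom).
Total = 18 * 3 = 54

54
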